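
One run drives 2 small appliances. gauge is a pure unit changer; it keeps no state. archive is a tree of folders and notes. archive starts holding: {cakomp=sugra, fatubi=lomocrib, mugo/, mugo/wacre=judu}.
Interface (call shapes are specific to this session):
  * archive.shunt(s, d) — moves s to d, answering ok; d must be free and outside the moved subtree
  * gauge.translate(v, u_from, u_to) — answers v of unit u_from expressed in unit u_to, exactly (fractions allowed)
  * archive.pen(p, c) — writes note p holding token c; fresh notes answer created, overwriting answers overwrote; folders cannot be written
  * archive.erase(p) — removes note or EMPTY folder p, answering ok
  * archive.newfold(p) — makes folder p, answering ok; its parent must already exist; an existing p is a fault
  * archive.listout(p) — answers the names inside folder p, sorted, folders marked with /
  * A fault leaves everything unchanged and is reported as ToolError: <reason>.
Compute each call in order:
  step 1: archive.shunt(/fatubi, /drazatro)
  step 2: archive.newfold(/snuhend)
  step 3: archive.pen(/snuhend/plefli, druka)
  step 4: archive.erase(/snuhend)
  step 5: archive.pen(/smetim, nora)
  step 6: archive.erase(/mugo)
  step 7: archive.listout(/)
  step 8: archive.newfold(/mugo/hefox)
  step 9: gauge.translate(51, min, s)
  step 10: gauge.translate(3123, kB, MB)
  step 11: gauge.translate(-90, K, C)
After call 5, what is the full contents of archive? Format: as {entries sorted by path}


~$ archive.shunt s: /fatubi d: /drazatro
  ok
~$ archive.newfold p: /snuhend
  ok
~$ archive.pen p: /snuhend/plefli c: druka
  created
~$ archive.erase p: /snuhend
  ToolError: not empty
~$ archive.pen p: /smetim c: nora
  created
~$ archive.erase p: /mugo
  ToolError: not empty
~$ archive.listout p: /
  [cakomp, drazatro, mugo/, smetim, snuhend/]
~$ archive.newfold p: /mugo/hefox
  ok
~$ gauge.translate v: 51 u_from: min u_to: s
  3060
~$ gauge.translate v: 3123 u_from: kB u_to: MB
  3123/1000
~$ gauge.translate v: -90 u_from: K u_to: C
  -7263/20

Answer: {cakomp=sugra, drazatro=lomocrib, mugo/, mugo/wacre=judu, smetim=nora, snuhend/, snuhend/plefli=druka}


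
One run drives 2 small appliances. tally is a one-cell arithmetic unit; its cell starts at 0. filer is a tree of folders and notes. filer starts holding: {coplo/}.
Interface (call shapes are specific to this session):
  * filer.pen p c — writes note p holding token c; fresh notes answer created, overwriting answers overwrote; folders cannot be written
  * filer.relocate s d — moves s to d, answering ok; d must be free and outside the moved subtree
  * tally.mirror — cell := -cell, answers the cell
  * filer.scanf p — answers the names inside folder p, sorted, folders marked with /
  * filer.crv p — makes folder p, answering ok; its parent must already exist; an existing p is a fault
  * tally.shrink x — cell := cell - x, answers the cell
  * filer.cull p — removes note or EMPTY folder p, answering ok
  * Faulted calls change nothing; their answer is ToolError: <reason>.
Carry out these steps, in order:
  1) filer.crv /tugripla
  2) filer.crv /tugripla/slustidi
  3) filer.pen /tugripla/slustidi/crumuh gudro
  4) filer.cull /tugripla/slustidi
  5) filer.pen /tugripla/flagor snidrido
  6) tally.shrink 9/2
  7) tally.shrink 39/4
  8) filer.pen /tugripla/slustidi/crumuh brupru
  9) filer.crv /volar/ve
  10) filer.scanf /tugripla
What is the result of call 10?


Answer: [flagor, slustidi/]

Derivation:
Do: crv[p: /tugripla]
See: ok
Do: crv[p: /tugripla/slustidi]
See: ok
Do: pen[p: /tugripla/slustidi/crumuh; c: gudro]
See: created
Do: cull[p: /tugripla/slustidi]
See: ToolError: not empty
Do: pen[p: /tugripla/flagor; c: snidrido]
See: created
Do: shrink[x: 9/2]
See: -9/2
Do: shrink[x: 39/4]
See: -57/4
Do: pen[p: /tugripla/slustidi/crumuh; c: brupru]
See: overwrote
Do: crv[p: /volar/ve]
See: ToolError: no parent
Do: scanf[p: /tugripla]
See: [flagor, slustidi/]


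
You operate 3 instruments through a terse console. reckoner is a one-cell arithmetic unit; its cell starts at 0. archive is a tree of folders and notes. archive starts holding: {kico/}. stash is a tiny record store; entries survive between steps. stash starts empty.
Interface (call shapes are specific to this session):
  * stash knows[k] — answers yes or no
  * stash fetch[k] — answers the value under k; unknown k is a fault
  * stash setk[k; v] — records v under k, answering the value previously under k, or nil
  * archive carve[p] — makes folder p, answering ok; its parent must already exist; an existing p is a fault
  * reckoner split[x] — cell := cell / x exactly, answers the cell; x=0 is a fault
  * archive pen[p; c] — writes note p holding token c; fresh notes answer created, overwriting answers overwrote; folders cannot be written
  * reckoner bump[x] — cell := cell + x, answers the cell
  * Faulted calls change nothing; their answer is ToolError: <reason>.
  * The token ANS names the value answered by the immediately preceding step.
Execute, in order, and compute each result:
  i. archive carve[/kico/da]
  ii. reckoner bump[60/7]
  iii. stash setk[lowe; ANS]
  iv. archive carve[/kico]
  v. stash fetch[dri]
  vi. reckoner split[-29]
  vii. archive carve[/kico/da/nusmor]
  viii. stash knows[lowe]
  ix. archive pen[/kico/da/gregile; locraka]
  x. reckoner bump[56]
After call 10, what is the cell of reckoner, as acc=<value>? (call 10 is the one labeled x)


Answer: acc=11308/203

Derivation:
Using archive carve using /kico/da, and get ok.
Using reckoner bump using 60/7, and observe 60/7.
I try stash setk using lowe, ANS, and see nil.
Using archive carve using /kico, which returns ToolError: exists.
Invoking stash fetch using dri: ToolError: no such key dri.
I run reckoner split using -29, and observe -60/203.
I use archive carve using /kico/da/nusmor, yielding ok.
Now I run stash knows using lowe, and see yes.
Using archive pen using /kico/da/gregile, locraka, → created.
Calling reckoner bump using 56: 11308/203.


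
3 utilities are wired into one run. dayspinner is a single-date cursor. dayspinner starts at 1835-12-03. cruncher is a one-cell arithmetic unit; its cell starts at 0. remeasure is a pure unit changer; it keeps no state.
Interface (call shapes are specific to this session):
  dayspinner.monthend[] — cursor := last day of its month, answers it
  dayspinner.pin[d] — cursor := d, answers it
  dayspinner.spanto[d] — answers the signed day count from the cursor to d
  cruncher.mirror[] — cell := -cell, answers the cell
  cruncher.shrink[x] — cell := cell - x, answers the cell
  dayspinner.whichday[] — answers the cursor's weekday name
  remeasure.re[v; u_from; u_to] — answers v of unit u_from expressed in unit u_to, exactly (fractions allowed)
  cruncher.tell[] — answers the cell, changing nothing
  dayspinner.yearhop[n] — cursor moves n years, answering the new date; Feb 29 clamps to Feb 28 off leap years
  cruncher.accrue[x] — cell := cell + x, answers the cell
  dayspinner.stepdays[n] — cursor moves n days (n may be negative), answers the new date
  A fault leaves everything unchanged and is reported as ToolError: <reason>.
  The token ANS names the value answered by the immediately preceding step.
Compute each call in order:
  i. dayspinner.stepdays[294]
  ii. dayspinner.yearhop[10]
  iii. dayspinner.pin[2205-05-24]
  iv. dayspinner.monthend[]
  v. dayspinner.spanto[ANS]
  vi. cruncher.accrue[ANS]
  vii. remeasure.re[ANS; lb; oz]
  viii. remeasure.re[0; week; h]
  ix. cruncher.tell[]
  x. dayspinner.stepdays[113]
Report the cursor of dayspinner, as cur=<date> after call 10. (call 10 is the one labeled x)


-- dayspinner.stepdays(n=294) : 1836-09-22
-- dayspinner.yearhop(n=10) : 1846-09-22
-- dayspinner.pin(d=2205-05-24) : 2205-05-24
-- dayspinner.monthend() : 2205-05-31
-- dayspinner.spanto(d=ANS) : 0
-- cruncher.accrue(x=ANS) : 0
-- remeasure.re(v=ANS, u_from=lb, u_to=oz) : 0
-- remeasure.re(v=0, u_from=week, u_to=h) : 0
-- cruncher.tell() : 0
-- dayspinner.stepdays(n=113) : 2205-09-21

Answer: cur=2205-09-21


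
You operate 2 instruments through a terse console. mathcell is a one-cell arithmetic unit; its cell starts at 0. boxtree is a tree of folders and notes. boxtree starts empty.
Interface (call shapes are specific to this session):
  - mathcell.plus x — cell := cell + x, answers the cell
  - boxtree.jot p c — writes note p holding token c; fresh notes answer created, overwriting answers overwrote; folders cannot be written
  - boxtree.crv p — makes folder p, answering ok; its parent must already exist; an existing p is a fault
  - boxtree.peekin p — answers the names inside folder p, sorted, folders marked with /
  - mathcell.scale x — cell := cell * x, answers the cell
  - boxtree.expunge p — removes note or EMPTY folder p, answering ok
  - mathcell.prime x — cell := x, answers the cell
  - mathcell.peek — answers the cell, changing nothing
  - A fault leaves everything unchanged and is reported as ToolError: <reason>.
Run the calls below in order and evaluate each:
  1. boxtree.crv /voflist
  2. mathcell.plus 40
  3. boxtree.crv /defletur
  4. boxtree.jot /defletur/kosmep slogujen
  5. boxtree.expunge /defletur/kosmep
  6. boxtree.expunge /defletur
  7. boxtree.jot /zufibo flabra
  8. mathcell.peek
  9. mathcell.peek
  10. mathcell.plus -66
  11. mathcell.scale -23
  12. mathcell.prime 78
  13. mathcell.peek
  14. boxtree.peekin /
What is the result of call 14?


Calling boxtree.crv passing /voflist, → ok.
I call mathcell.plus passing 40, → 40.
Then boxtree.crv passing /defletur: ok.
I run boxtree.jot passing /defletur/kosmep, slogujen, which returns created.
Then boxtree.expunge passing /defletur/kosmep, — result: ok.
Now I run boxtree.expunge passing /defletur: ok.
Calling boxtree.jot passing /zufibo, flabra, which returns created.
I call mathcell.peek, yielding 40.
I use mathcell.peek, — result: 40.
Calling mathcell.plus passing -66, and see -26.
Using mathcell.scale passing -23, yielding 598.
Using mathcell.prime passing 78, giving 78.
Calling mathcell.peek, and observe 78.
I invoke boxtree.peekin passing /, → [voflist/, zufibo].

Answer: [voflist/, zufibo]


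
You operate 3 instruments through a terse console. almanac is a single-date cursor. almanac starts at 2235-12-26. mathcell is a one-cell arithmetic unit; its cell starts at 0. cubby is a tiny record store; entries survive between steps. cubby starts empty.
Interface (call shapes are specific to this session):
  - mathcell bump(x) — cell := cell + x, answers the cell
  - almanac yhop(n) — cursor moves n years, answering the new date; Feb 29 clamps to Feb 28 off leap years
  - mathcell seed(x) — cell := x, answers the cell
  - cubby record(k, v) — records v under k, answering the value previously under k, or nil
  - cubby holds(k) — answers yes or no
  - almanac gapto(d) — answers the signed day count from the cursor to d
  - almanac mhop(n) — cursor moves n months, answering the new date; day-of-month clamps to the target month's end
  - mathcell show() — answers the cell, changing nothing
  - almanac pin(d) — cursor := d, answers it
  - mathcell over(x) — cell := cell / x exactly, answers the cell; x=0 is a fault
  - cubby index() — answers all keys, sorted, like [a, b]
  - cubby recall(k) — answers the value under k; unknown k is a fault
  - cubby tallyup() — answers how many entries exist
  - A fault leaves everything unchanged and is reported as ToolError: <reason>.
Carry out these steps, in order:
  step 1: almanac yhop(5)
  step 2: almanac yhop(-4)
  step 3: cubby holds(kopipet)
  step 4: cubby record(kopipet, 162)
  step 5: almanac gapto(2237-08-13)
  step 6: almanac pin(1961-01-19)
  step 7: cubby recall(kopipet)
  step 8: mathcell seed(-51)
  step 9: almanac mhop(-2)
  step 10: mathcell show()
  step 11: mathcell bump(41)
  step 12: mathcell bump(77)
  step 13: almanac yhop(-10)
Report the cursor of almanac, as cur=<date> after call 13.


>> almanac yhop(5)
<< 2240-12-26
>> almanac yhop(-4)
<< 2236-12-26
>> cubby holds(kopipet)
<< no
>> cubby record(kopipet, 162)
<< nil
>> almanac gapto(2237-08-13)
<< 230
>> almanac pin(1961-01-19)
<< 1961-01-19
>> cubby recall(kopipet)
<< 162
>> mathcell seed(-51)
<< -51
>> almanac mhop(-2)
<< 1960-11-19
>> mathcell show()
<< -51
>> mathcell bump(41)
<< -10
>> mathcell bump(77)
<< 67
>> almanac yhop(-10)
<< 1950-11-19

Answer: cur=1950-11-19


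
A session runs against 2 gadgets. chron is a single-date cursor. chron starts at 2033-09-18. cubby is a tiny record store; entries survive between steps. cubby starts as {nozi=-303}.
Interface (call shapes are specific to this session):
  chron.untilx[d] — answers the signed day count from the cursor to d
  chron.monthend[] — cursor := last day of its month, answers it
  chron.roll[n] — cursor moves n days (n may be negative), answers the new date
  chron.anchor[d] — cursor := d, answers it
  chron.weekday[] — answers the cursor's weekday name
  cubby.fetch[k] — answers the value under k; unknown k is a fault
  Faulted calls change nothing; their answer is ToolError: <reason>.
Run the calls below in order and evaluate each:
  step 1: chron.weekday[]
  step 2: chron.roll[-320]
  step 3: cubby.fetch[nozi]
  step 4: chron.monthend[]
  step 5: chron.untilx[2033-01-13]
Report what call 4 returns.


Answer: 2032-11-30

Derivation:
==> chron.weekday()
<== Sunday
==> chron.roll(n='-320')
<== 2032-11-02
==> cubby.fetch(k='nozi')
<== -303
==> chron.monthend()
<== 2032-11-30
==> chron.untilx(d='2033-01-13')
<== 44


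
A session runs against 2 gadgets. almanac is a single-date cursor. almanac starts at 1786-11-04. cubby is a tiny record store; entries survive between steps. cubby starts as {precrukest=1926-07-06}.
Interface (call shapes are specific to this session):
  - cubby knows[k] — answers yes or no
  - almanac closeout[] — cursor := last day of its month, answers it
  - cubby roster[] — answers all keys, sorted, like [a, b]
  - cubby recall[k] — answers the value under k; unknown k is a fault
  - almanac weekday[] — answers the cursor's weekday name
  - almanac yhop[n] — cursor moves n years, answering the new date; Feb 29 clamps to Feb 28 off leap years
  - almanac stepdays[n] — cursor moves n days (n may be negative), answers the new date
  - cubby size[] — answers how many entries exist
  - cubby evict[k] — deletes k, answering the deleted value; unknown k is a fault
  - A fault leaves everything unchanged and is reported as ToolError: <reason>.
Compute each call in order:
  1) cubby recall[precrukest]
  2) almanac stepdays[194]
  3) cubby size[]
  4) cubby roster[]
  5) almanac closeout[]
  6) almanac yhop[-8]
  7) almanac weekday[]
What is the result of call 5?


% cubby recall k→precrukest
:: 1926-07-06
% almanac stepdays n→194
:: 1787-05-17
% cubby size
:: 1
% cubby roster
:: [precrukest]
% almanac closeout
:: 1787-05-31
% almanac yhop n→-8
:: 1779-05-31
% almanac weekday
:: Monday

Answer: 1787-05-31


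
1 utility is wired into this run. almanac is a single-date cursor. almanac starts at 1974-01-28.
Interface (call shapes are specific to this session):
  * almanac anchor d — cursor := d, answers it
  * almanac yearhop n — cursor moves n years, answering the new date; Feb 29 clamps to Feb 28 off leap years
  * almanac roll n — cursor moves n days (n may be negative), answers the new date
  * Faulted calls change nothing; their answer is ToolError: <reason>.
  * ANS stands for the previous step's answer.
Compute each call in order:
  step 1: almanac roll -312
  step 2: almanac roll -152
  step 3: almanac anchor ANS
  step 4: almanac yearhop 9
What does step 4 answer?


Answer: 1981-10-21

Derivation:
Calling almanac roll on n=-312, — result: 1973-03-22.
I try almanac roll on n=-152, and see 1972-10-21.
I try almanac anchor on d=ANS, → 1972-10-21.
Invoking almanac yearhop on n=9, which returns 1981-10-21.


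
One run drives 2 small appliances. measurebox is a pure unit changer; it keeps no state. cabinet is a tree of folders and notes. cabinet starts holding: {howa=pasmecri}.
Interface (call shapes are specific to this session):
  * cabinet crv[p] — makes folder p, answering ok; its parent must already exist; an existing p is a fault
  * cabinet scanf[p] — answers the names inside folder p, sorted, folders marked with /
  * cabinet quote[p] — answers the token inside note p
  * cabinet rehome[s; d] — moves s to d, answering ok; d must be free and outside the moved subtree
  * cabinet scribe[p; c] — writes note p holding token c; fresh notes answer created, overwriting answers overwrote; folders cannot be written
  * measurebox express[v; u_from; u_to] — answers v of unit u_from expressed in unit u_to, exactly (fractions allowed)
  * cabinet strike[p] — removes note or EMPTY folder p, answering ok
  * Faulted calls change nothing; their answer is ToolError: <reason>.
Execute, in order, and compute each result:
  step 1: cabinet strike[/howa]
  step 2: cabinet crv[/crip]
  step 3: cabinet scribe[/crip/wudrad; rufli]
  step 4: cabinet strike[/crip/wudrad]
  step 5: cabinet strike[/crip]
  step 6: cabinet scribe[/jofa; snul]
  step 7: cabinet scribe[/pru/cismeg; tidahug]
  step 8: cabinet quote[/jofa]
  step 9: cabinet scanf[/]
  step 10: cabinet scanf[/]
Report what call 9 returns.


Answer: [jofa]

Derivation:
CALL cabinet strike[p→/howa]
RET  ok
CALL cabinet crv[p→/crip]
RET  ok
CALL cabinet scribe[p→/crip/wudrad; c→rufli]
RET  created
CALL cabinet strike[p→/crip/wudrad]
RET  ok
CALL cabinet strike[p→/crip]
RET  ok
CALL cabinet scribe[p→/jofa; c→snul]
RET  created
CALL cabinet scribe[p→/pru/cismeg; c→tidahug]
RET  ToolError: no parent
CALL cabinet quote[p→/jofa]
RET  snul
CALL cabinet scanf[p→/]
RET  [jofa]
CALL cabinet scanf[p→/]
RET  [jofa]


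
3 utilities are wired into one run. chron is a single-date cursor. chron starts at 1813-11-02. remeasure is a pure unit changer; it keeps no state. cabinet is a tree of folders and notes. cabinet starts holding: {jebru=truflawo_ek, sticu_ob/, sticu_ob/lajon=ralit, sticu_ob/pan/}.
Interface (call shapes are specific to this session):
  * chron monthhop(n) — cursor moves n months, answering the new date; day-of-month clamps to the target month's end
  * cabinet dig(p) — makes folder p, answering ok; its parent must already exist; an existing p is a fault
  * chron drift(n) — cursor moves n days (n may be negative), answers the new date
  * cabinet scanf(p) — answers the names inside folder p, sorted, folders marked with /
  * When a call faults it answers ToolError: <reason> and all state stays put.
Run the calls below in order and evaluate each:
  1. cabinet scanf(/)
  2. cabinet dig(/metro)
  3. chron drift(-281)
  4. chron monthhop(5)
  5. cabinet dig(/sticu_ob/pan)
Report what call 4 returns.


Do: cabinet scanf[p→/]
See: [jebru, sticu_ob/]
Do: cabinet dig[p→/metro]
See: ok
Do: chron drift[n→-281]
See: 1813-01-25
Do: chron monthhop[n→5]
See: 1813-06-25
Do: cabinet dig[p→/sticu_ob/pan]
See: ToolError: exists

Answer: 1813-06-25


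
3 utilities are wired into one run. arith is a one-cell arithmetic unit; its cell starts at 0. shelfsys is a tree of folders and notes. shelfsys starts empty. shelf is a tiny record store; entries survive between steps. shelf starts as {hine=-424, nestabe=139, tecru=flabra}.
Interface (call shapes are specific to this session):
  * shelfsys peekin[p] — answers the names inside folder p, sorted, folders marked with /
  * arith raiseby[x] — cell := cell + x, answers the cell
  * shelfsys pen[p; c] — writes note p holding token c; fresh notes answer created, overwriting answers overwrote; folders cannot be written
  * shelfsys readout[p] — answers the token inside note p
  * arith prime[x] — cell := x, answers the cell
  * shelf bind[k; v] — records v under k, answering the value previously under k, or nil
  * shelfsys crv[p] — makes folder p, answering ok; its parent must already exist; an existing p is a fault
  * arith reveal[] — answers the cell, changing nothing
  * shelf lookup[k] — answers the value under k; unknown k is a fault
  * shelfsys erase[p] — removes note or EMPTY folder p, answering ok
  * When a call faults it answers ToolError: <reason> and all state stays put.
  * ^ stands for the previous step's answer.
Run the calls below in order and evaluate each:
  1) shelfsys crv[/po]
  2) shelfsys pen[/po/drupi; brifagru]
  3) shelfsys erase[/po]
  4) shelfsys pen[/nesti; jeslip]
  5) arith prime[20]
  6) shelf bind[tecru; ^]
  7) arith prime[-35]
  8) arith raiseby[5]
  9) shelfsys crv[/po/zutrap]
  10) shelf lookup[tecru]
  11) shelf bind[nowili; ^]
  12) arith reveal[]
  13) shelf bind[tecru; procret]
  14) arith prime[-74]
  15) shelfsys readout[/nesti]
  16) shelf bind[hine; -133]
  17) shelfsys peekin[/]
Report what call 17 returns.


// 1. shelfsys crv(p=/po) -> ok
// 2. shelfsys pen(p=/po/drupi, c=brifagru) -> created
// 3. shelfsys erase(p=/po) -> ToolError: not empty
// 4. shelfsys pen(p=/nesti, c=jeslip) -> created
// 5. arith prime(x=20) -> 20
// 6. shelf bind(k=tecru, v=^) -> flabra
// 7. arith prime(x=-35) -> -35
// 8. arith raiseby(x=5) -> -30
// 9. shelfsys crv(p=/po/zutrap) -> ok
// 10. shelf lookup(k=tecru) -> 20
// 11. shelf bind(k=nowili, v=^) -> nil
// 12. arith reveal() -> -30
// 13. shelf bind(k=tecru, v=procret) -> 20
// 14. arith prime(x=-74) -> -74
// 15. shelfsys readout(p=/nesti) -> jeslip
// 16. shelf bind(k=hine, v=-133) -> -424
// 17. shelfsys peekin(p=/) -> [nesti, po/]

Answer: [nesti, po/]


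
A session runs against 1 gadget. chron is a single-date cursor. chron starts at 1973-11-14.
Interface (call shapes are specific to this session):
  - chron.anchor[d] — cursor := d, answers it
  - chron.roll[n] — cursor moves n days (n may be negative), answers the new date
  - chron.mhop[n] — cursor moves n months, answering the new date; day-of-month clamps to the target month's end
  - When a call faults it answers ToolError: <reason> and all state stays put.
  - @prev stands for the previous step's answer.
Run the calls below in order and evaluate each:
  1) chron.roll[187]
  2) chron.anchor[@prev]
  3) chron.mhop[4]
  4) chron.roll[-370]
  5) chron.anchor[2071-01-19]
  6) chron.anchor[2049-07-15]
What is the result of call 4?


Answer: 1973-09-15

Derivation:
// chron.roll(n=187) -> 1974-05-20
// chron.anchor(d=@prev) -> 1974-05-20
// chron.mhop(n=4) -> 1974-09-20
// chron.roll(n=-370) -> 1973-09-15
// chron.anchor(d=2071-01-19) -> 2071-01-19
// chron.anchor(d=2049-07-15) -> 2049-07-15


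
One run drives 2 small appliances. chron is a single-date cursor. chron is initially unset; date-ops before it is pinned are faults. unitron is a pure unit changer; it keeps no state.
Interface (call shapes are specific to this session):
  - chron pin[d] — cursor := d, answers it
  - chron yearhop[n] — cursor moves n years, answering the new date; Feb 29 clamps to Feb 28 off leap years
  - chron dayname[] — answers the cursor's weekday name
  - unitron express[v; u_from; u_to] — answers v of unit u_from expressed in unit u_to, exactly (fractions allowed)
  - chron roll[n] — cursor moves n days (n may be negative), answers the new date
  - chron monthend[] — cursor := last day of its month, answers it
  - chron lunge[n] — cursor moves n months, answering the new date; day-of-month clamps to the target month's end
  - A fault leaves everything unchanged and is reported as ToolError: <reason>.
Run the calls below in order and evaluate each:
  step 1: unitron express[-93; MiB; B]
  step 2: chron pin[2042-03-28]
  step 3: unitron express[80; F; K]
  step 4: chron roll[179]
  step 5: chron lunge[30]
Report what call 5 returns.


Answer: 2045-03-23

Derivation:
! unitron express(v→-93, u_from→MiB, u_to→B) ~> -97517568
! chron pin(d→2042-03-28) ~> 2042-03-28
! unitron express(v→80, u_from→F, u_to→K) ~> 17989/60
! chron roll(n→179) ~> 2042-09-23
! chron lunge(n→30) ~> 2045-03-23


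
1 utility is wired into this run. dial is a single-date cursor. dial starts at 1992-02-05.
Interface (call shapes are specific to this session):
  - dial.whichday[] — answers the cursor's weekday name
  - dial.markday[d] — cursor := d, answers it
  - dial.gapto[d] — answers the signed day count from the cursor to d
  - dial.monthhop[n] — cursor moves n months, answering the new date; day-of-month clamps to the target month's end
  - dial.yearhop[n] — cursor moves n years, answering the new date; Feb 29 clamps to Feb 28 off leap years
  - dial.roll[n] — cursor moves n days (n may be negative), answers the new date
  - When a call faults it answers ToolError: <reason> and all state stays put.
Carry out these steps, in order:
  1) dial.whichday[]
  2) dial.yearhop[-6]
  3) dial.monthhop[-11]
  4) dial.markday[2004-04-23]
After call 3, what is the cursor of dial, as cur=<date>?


// whichday() => Wednesday
// yearhop(n→-6) => 1986-02-05
// monthhop(n→-11) => 1985-03-05
// markday(d→2004-04-23) => 2004-04-23

Answer: cur=1985-03-05


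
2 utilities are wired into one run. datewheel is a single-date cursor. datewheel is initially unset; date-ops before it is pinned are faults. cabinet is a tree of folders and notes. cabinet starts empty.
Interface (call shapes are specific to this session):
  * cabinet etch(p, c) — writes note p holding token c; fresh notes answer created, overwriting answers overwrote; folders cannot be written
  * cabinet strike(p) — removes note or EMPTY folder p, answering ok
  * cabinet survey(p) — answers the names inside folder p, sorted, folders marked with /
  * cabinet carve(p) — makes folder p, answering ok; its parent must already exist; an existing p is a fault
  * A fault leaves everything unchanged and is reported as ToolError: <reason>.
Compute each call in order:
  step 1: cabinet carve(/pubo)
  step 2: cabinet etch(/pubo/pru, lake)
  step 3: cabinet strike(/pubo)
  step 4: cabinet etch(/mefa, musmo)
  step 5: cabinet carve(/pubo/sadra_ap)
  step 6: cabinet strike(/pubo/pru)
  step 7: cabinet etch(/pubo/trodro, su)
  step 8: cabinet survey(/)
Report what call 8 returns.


Answer: [mefa, pubo/]

Derivation:
> cabinet carve p→/pubo
= ok
> cabinet etch p→/pubo/pru c→lake
= created
> cabinet strike p→/pubo
= ToolError: not empty
> cabinet etch p→/mefa c→musmo
= created
> cabinet carve p→/pubo/sadra_ap
= ok
> cabinet strike p→/pubo/pru
= ok
> cabinet etch p→/pubo/trodro c→su
= created
> cabinet survey p→/
= [mefa, pubo/]


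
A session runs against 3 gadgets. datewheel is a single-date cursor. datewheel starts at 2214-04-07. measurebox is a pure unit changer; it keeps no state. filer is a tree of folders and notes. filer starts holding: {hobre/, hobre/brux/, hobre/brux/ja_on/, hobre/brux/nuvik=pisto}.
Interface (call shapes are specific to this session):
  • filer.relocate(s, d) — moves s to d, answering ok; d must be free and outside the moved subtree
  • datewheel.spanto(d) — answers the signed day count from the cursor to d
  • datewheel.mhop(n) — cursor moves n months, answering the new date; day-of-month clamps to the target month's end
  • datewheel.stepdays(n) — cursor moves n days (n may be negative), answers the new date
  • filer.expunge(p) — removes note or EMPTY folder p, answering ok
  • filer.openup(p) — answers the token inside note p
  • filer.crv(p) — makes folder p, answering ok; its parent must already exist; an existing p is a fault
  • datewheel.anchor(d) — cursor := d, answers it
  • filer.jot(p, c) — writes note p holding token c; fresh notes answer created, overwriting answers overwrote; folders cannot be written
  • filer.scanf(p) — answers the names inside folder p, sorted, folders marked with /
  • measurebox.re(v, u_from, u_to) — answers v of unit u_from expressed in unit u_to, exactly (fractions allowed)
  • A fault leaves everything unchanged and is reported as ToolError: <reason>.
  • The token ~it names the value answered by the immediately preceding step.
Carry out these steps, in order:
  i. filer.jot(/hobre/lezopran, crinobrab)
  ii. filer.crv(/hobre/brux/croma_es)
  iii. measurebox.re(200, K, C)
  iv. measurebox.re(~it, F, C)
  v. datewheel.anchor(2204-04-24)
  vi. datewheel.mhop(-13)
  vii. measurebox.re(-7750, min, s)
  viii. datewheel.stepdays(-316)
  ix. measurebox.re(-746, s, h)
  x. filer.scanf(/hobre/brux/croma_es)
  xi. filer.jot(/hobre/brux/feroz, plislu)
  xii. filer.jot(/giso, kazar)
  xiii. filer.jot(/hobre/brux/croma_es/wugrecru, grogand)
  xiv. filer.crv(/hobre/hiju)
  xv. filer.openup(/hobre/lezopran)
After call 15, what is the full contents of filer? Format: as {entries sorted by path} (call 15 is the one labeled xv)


Answer: {giso=kazar, hobre/, hobre/brux/, hobre/brux/croma_es/, hobre/brux/croma_es/wugrecru=grogand, hobre/brux/feroz=plislu, hobre/brux/ja_on/, hobre/brux/nuvik=pisto, hobre/hiju/, hobre/lezopran=crinobrab}

Derivation:
→ filer.jot(/hobre/lezopran, crinobrab)
← created
→ filer.crv(/hobre/brux/croma_es)
← ok
→ measurebox.re(200, K, C)
← -1463/20
→ measurebox.re(~it, F, C)
← -701/12
→ datewheel.anchor(2204-04-24)
← 2204-04-24
→ datewheel.mhop(-13)
← 2203-03-24
→ measurebox.re(-7750, min, s)
← -465000
→ datewheel.stepdays(-316)
← 2202-05-12
→ measurebox.re(-746, s, h)
← -373/1800
→ filer.scanf(/hobre/brux/croma_es)
← []
→ filer.jot(/hobre/brux/feroz, plislu)
← created
→ filer.jot(/giso, kazar)
← created
→ filer.jot(/hobre/brux/croma_es/wugrecru, grogand)
← created
→ filer.crv(/hobre/hiju)
← ok
→ filer.openup(/hobre/lezopran)
← crinobrab


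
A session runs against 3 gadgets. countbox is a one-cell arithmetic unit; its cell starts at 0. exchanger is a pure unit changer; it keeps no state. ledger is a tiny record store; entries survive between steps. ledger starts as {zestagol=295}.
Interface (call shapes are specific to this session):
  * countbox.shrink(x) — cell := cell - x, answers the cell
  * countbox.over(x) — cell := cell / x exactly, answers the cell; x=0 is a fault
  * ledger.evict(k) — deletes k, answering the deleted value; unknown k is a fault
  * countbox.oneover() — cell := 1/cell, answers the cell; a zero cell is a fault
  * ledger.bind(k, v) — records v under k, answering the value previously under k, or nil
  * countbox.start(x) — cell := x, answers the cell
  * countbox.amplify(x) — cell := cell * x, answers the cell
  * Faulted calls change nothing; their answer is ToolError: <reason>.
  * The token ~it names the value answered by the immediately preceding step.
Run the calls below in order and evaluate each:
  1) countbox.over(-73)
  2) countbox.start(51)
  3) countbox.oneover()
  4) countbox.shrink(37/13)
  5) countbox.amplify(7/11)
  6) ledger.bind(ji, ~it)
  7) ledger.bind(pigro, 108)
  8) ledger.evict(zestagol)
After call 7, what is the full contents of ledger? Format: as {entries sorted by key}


Now I run countbox.over passing -73, giving 0.
I invoke countbox.start passing 51, and get 51.
Now I run countbox.oneover(): 1/51.
I try countbox.shrink passing 37/13, → -1874/663.
Invoking countbox.amplify passing 7/11, and get -13118/7293.
I run ledger.bind passing ji, ~it, which returns nil.
I try ledger.bind passing pigro, 108, and observe nil.
Using ledger.evict passing zestagol, and get 295.

Answer: {ji=-13118/7293, pigro=108, zestagol=295}


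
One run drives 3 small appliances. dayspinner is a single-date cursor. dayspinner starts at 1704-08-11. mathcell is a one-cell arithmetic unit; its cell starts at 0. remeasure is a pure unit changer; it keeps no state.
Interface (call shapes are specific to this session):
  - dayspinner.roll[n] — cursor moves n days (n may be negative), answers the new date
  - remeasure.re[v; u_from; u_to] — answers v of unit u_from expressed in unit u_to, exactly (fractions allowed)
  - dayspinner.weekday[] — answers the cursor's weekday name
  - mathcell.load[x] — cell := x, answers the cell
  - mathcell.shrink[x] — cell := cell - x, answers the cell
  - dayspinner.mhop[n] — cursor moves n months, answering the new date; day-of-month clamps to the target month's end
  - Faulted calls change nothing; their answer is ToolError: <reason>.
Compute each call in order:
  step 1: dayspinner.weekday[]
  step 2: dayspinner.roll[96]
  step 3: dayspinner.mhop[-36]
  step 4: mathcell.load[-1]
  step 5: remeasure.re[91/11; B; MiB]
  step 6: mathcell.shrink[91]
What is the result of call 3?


Step: dayspinner.weekday[]
Result: Monday
Step: dayspinner.roll[96]
Result: 1704-11-15
Step: dayspinner.mhop[-36]
Result: 1701-11-15
Step: mathcell.load[-1]
Result: -1
Step: remeasure.re[91/11; B; MiB]
Result: 91/11534336
Step: mathcell.shrink[91]
Result: -92

Answer: 1701-11-15


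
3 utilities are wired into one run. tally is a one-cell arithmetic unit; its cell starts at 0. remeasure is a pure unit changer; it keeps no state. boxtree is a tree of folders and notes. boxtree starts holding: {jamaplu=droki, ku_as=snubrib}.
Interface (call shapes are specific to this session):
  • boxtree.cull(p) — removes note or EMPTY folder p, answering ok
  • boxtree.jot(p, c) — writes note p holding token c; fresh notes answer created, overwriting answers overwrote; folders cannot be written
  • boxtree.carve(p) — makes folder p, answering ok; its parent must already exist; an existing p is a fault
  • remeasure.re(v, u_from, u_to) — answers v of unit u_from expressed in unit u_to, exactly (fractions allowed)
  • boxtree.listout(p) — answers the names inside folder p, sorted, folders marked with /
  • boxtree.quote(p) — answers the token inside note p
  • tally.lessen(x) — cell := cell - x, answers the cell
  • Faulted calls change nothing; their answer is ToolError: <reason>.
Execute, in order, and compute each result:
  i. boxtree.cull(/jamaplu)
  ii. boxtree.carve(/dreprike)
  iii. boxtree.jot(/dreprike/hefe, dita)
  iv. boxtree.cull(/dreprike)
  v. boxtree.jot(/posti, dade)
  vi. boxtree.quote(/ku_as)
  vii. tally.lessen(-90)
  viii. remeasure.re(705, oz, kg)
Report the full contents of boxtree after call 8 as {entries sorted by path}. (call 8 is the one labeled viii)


I use boxtree.cull using p='/jamaplu', — result: ok.
I invoke boxtree.carve using p='/dreprike', and get ok.
I call boxtree.jot using p='/dreprike/hefe', c='dita', which returns created.
Using boxtree.cull using p='/dreprike': ToolError: not empty.
I call boxtree.jot using p='/posti', c='dade', which returns created.
Then boxtree.quote using p='/ku_as', and observe snubrib.
I invoke tally.lessen using x='-90', yielding 90.
Using remeasure.re using v='705', u_from='oz', u_to='kg', giving 6395652417/320000000.

Answer: {dreprike/, dreprike/hefe=dita, ku_as=snubrib, posti=dade}


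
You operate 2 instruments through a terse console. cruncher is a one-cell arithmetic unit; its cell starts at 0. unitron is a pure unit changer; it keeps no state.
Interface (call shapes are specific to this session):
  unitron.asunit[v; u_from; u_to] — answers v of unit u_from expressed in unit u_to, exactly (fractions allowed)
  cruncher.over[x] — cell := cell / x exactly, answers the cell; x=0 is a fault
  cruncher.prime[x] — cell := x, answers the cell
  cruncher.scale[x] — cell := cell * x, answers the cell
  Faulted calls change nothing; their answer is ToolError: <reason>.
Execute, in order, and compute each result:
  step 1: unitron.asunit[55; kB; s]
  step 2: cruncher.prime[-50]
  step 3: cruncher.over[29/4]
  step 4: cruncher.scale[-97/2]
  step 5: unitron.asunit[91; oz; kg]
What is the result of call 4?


>> unitron.asunit(v=55, u_from=kB, u_to=s)
<< ToolError: incompatible units
>> cruncher.prime(x=-50)
<< -50
>> cruncher.over(x=29/4)
<< -200/29
>> cruncher.scale(x=-97/2)
<< 9700/29
>> unitron.asunit(v=91, u_from=oz, u_to=kg)
<< 4127690567/1600000000

Answer: 9700/29


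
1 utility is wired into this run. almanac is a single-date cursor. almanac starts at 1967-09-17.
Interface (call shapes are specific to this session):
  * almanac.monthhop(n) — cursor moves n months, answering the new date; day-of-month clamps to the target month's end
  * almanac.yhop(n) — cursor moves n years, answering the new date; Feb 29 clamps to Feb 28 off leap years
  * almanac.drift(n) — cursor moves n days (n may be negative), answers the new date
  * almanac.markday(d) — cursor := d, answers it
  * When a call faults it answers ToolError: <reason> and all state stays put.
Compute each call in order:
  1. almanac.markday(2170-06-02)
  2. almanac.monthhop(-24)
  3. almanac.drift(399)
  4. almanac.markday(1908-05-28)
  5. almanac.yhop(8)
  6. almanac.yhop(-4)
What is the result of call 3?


Step: almanac.markday[d: 2170-06-02]
Result: 2170-06-02
Step: almanac.monthhop[n: -24]
Result: 2168-06-02
Step: almanac.drift[n: 399]
Result: 2169-07-06
Step: almanac.markday[d: 1908-05-28]
Result: 1908-05-28
Step: almanac.yhop[n: 8]
Result: 1916-05-28
Step: almanac.yhop[n: -4]
Result: 1912-05-28

Answer: 2169-07-06


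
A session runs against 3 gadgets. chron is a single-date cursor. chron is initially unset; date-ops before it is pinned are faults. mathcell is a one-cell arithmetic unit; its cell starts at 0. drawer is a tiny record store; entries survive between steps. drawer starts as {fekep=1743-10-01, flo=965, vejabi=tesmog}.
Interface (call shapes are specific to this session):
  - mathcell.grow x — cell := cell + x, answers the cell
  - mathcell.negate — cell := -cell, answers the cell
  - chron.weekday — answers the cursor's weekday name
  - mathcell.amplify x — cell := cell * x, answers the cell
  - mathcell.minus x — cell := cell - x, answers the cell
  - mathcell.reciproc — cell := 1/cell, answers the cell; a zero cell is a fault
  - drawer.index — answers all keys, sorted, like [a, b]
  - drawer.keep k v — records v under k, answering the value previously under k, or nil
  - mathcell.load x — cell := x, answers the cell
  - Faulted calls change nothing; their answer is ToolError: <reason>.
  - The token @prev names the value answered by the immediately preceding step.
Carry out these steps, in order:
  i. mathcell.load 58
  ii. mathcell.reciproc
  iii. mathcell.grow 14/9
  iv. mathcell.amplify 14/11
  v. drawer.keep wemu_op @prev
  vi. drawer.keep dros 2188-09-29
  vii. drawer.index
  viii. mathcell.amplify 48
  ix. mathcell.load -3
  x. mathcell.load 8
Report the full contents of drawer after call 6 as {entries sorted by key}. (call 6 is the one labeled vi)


% 1. mathcell.load(x=58) == 58
% 2. mathcell.reciproc() == 1/58
% 3. mathcell.grow(x=14/9) == 821/522
% 4. mathcell.amplify(x=14/11) == 5747/2871
% 5. drawer.keep(k=wemu_op, v=@prev) == nil
% 6. drawer.keep(k=dros, v=2188-09-29) == nil
% 7. drawer.index() == [dros, fekep, flo, vejabi, wemu_op]
% 8. mathcell.amplify(x=48) == 91952/957
% 9. mathcell.load(x=-3) == -3
% 10. mathcell.load(x=8) == 8

Answer: {dros=2188-09-29, fekep=1743-10-01, flo=965, vejabi=tesmog, wemu_op=5747/2871}


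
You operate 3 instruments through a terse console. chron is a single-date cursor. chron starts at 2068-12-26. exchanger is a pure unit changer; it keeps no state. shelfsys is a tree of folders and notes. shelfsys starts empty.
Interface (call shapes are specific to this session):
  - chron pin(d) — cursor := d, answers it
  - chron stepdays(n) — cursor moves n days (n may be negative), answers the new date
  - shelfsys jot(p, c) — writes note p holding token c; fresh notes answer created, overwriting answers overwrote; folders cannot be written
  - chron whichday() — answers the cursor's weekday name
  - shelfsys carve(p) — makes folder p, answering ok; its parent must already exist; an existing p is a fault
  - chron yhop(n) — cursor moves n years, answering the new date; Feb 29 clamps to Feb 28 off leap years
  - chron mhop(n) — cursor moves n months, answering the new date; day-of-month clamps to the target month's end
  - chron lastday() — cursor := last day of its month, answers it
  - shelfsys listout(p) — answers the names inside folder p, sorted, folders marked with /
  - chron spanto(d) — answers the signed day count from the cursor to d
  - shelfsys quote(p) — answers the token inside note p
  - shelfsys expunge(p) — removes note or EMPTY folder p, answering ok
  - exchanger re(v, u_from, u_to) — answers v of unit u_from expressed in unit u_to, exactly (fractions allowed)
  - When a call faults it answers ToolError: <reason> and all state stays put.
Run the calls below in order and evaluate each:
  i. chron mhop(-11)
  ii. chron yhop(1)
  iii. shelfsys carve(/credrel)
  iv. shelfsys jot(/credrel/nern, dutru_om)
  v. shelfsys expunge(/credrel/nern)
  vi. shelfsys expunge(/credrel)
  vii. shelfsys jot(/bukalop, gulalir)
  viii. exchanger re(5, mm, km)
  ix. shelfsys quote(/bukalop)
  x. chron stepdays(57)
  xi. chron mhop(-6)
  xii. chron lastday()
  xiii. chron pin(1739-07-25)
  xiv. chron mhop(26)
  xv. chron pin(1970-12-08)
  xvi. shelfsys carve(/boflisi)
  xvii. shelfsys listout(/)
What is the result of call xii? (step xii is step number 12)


Answer: 2068-09-30

Derivation:
# chron mhop(n→-11) : 2068-01-26
# chron yhop(n→1) : 2069-01-26
# shelfsys carve(p→/credrel) : ok
# shelfsys jot(p→/credrel/nern, c→dutru_om) : created
# shelfsys expunge(p→/credrel/nern) : ok
# shelfsys expunge(p→/credrel) : ok
# shelfsys jot(p→/bukalop, c→gulalir) : created
# exchanger re(v→5, u_from→mm, u_to→km) : 1/200000
# shelfsys quote(p→/bukalop) : gulalir
# chron stepdays(n→57) : 2069-03-24
# chron mhop(n→-6) : 2068-09-24
# chron lastday() : 2068-09-30
# chron pin(d→1739-07-25) : 1739-07-25
# chron mhop(n→26) : 1741-09-25
# chron pin(d→1970-12-08) : 1970-12-08
# shelfsys carve(p→/boflisi) : ok
# shelfsys listout(p→/) : [boflisi/, bukalop]
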